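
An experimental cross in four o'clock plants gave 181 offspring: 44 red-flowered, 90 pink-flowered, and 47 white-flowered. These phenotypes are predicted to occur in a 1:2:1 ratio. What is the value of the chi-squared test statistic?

0.105

Expected counts for N = 181 under a 1:2:1 ratio (total parts = 4):
  red-flowered: 181 × 1/4 = 45.25
  pink-flowered: 181 × 2/4 = 90.5
  white-flowered: 181 × 1/4 = 45.25
χ² = Σ (O − E)² / E
  red-flowered: (44 − 45.25)² / 45.25 = 0.0345
  pink-flowered: (90 − 90.5)² / 90.5 = 0.0028
  white-flowered: (47 − 45.25)² / 45.25 = 0.0677
χ² = 0.0345 + 0.0028 + 0.0677 = 0.105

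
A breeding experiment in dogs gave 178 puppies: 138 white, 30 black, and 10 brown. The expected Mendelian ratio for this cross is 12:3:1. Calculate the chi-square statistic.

0.607

Total ratio parts = 16. Expected numbers out of 178:
  white: 178 × 12/16 = 133.5
  black: 178 × 3/16 = 33.375
  brown: 178 × 1/16 = 11.125
χ² = Σ (O − E)² / E
  white: (138 − 133.5)² / 133.5 = 0.1517
  black: (30 − 33.375)² / 33.375 = 0.3413
  brown: (10 − 11.125)² / 11.125 = 0.1138
χ² = 0.1517 + 0.3413 + 0.1138 = 0.6068 ≈ 0.607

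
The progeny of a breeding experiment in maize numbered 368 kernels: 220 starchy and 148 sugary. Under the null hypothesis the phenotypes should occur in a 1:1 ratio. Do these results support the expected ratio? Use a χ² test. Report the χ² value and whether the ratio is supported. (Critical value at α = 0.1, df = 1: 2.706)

Total ratio parts = 2. Expected numbers out of 368:
  starchy: 368 × 1/2 = 184
  sugary: 368 × 1/2 = 184
χ² = Σ (O − E)² / E
  starchy: (220 − 184)² / 184 = 7.0435
  sugary: (148 − 184)² / 184 = 7.0435
χ² = 7.0435 + 7.0435 = 14.087
Degrees of freedom = 2 − 1 = 1; critical value at α = 0.1 is 2.706.
Since 14.087 > 2.706, we reject the null hypothesis — the data do not fit the 1:1 ratio.

14.087; not consistent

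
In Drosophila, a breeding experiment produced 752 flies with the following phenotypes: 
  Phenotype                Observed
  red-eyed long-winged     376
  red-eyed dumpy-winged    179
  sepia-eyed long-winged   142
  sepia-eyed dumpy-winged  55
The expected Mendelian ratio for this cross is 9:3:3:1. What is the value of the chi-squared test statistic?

Total ratio parts = 16. Expected numbers out of 752:
  red-eyed long-winged: 752 × 9/16 = 423
  red-eyed dumpy-winged: 752 × 3/16 = 141
  sepia-eyed long-winged: 752 × 3/16 = 141
  sepia-eyed dumpy-winged: 752 × 1/16 = 47
χ² = Σ (O − E)² / E
  red-eyed long-winged: (376 − 423)² / 423 = 5.2222
  red-eyed dumpy-winged: (179 − 141)² / 141 = 10.2411
  sepia-eyed long-winged: (142 − 141)² / 141 = 0.0071
  sepia-eyed dumpy-winged: (55 − 47)² / 47 = 1.3617
χ² = 5.2222 + 10.2411 + 0.0071 + 1.3617 = 16.8321 ≈ 16.832

16.832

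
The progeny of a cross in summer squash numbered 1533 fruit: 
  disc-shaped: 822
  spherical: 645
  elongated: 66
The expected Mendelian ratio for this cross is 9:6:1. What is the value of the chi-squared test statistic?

19.715

Total ratio parts = 16. Expected numbers out of 1533:
  disc-shaped: 1533 × 9/16 = 862.3125
  spherical: 1533 × 6/16 = 574.875
  elongated: 1533 × 1/16 = 95.8125
χ² = Σ (O − E)² / E
  disc-shaped: (822 − 862.3125)² / 862.3125 = 1.8846
  spherical: (645 − 574.875)² / 574.875 = 8.5541
  elongated: (66 − 95.8125)² / 95.8125 = 9.2763
χ² = 1.8846 + 8.5541 + 9.2763 = 19.715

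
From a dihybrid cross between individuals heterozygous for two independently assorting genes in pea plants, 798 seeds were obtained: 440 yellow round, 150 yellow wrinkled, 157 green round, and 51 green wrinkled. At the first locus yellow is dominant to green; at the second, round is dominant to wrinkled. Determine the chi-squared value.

0.565

A dihybrid F₂ with independent assortment and complete dominance at both loci gives a 9:3:3:1 phenotypic ratio.
Expected counts for N = 798 under a 9:3:3:1 ratio (total parts = 16):
  yellow round: 798 × 9/16 = 448.875
  yellow wrinkled: 798 × 3/16 = 149.625
  green round: 798 × 3/16 = 149.625
  green wrinkled: 798 × 1/16 = 49.875
χ² = Σ (O − E)² / E
  yellow round: (440 − 448.875)² / 448.875 = 0.1755
  yellow wrinkled: (150 − 149.625)² / 149.625 = 0.0009
  green round: (157 − 149.625)² / 149.625 = 0.3635
  green wrinkled: (51 − 49.875)² / 49.875 = 0.0254
χ² = 0.1755 + 0.0009 + 0.3635 + 0.0254 = 0.5653 ≈ 0.565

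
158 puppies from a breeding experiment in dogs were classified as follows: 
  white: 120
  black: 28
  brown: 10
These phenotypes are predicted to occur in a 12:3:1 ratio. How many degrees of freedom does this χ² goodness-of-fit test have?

A goodness-of-fit test with 3 phenotype classes has df = 3 − 1 = 2.

2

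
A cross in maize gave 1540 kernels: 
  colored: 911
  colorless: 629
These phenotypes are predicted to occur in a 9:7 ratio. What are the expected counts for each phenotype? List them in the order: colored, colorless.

866.25, 673.75

Under the 9:7 hypothesis (Σ ratio = 16, N = 1540):
  colored: 1540 × 9/16 = 866.25
  colorless: 1540 × 7/16 = 673.75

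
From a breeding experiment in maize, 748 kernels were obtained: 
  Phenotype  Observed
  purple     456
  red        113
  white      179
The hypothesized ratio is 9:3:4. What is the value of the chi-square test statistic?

Total ratio parts = 16. Expected numbers out of 748:
  purple: 748 × 9/16 = 420.75
  red: 748 × 3/16 = 140.25
  white: 748 × 4/16 = 187
χ² = Σ (O − E)² / E
  purple: (456 − 420.75)² / 420.75 = 2.9532
  red: (113 − 140.25)² / 140.25 = 5.2946
  white: (179 − 187)² / 187 = 0.3422
χ² = 2.9532 + 5.2946 + 0.3422 = 8.590

8.590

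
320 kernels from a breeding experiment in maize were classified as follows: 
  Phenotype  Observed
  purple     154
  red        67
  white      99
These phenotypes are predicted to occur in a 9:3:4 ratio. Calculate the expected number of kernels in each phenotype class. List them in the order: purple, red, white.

The 9:3:4 ratio has 16 parts, so with N = 320 the expected counts are:
  purple: 320 × 9/16 = 180
  red: 320 × 3/16 = 60
  white: 320 × 4/16 = 80

180, 60, 80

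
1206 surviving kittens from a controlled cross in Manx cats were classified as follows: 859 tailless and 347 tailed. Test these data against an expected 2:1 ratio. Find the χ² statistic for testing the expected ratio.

11.287

Under the 2:1 hypothesis (Σ ratio = 3, N = 1206):
  tailless: 1206 × 2/3 = 804
  tailed: 1206 × 1/3 = 402
χ² = Σ (O − E)² / E
  tailless: (859 − 804)² / 804 = 3.7624
  tailed: (347 − 402)² / 402 = 7.5249
χ² = 3.7624 + 7.5249 = 11.2873 ≈ 11.287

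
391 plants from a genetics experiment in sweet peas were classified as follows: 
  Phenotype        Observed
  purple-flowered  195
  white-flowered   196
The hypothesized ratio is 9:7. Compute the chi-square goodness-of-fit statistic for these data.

6.463

Under the 9:7 hypothesis (Σ ratio = 16, N = 391):
  purple-flowered: 391 × 9/16 = 219.9375
  white-flowered: 391 × 7/16 = 171.0625
χ² = Σ (O − E)² / E
  purple-flowered: (195 − 219.9375)² / 219.9375 = 2.8275
  white-flowered: (196 − 171.0625)² / 171.0625 = 3.6354
χ² = 2.8275 + 3.6354 = 6.4629 ≈ 6.463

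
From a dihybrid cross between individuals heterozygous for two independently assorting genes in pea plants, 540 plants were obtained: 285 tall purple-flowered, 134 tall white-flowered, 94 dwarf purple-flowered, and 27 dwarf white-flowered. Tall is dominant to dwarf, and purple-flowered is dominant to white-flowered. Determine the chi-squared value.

13.620

A dihybrid F₂ with independent assortment and complete dominance at both loci gives a 9:3:3:1 phenotypic ratio.
Under the 9:3:3:1 hypothesis (Σ ratio = 16, N = 540):
  tall purple-flowered: 540 × 9/16 = 303.75
  tall white-flowered: 540 × 3/16 = 101.25
  dwarf purple-flowered: 540 × 3/16 = 101.25
  dwarf white-flowered: 540 × 1/16 = 33.75
χ² = Σ (O − E)² / E
  tall purple-flowered: (285 − 303.75)² / 303.75 = 1.1574
  tall white-flowered: (134 − 101.25)² / 101.25 = 10.5932
  dwarf purple-flowered: (94 − 101.25)² / 101.25 = 0.5191
  dwarf white-flowered: (27 − 33.75)² / 33.75 = 1.3500
χ² = 1.1574 + 10.5932 + 0.5191 + 1.3500 = 13.6197 ≈ 13.620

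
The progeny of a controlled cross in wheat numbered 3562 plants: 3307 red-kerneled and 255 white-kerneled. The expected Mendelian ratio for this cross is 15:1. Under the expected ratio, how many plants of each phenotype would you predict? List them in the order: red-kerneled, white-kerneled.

The 15:1 ratio has 16 parts, so with N = 3562 the expected counts are:
  red-kerneled: 3562 × 15/16 = 3339.375
  white-kerneled: 3562 × 1/16 = 222.625

3339.375, 222.625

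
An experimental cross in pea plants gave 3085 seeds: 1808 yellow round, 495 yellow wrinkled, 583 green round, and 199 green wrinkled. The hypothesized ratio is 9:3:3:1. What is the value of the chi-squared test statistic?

Total ratio parts = 16. Expected numbers out of 3085:
  yellow round: 3085 × 9/16 = 1735.3125
  yellow wrinkled: 3085 × 3/16 = 578.4375
  green round: 3085 × 3/16 = 578.4375
  green wrinkled: 3085 × 1/16 = 192.8125
χ² = Σ (O − E)² / E
  yellow round: (1808 − 1735.3125)² / 1735.3125 = 3.0447
  yellow wrinkled: (495 − 578.4375)² / 578.4375 = 12.0356
  green round: (583 − 578.4375)² / 578.4375 = 0.0360
  green wrinkled: (199 − 192.8125)² / 192.8125 = 0.1986
χ² = 3.0447 + 12.0356 + 0.0360 + 0.1986 = 15.3149 ≈ 15.315

15.315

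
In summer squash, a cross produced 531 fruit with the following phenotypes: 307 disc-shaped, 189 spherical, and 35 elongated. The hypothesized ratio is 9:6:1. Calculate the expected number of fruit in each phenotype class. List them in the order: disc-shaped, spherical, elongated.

The 9:6:1 ratio has 16 parts, so with N = 531 the expected counts are:
  disc-shaped: 531 × 9/16 = 298.6875
  spherical: 531 × 6/16 = 199.125
  elongated: 531 × 1/16 = 33.1875

298.6875, 199.125, 33.1875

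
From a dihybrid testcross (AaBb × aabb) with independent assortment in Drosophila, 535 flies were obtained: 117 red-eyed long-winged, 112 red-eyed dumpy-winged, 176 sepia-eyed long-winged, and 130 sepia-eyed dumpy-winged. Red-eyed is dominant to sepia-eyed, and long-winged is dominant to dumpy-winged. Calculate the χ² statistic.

A dihybrid testcross with independent assortment gives a 1:1:1:1 ratio.
Total ratio parts = 4. Expected numbers out of 535:
  red-eyed long-winged: 535 × 1/4 = 133.75
  red-eyed dumpy-winged: 535 × 1/4 = 133.75
  sepia-eyed long-winged: 535 × 1/4 = 133.75
  sepia-eyed dumpy-winged: 535 × 1/4 = 133.75
χ² = Σ (O − E)² / E
  red-eyed long-winged: (117 − 133.75)² / 133.75 = 2.0977
  red-eyed dumpy-winged: (112 − 133.75)² / 133.75 = 3.5369
  sepia-eyed long-winged: (176 − 133.75)² / 133.75 = 13.3463
  sepia-eyed dumpy-winged: (130 − 133.75)² / 133.75 = 0.1051
χ² = 2.0977 + 3.5369 + 13.3463 + 0.1051 = 19.086

19.086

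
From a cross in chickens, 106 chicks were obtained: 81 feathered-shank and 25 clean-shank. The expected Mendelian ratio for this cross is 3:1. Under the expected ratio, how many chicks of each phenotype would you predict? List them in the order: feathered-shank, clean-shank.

Expected counts for N = 106 under a 3:1 ratio (total parts = 4):
  feathered-shank: 106 × 3/4 = 79.5
  clean-shank: 106 × 1/4 = 26.5

79.5, 26.5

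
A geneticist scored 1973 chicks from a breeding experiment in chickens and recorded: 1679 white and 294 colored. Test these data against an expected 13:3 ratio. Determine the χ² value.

19.185

Total ratio parts = 16. Expected numbers out of 1973:
  white: 1973 × 13/16 = 1603.0625
  colored: 1973 × 3/16 = 369.9375
χ² = Σ (O − E)² / E
  white: (1679 − 1603.0625)² / 1603.0625 = 3.5972
  colored: (294 − 369.9375)² / 369.9375 = 15.5878
χ² = 3.5972 + 15.5878 = 19.185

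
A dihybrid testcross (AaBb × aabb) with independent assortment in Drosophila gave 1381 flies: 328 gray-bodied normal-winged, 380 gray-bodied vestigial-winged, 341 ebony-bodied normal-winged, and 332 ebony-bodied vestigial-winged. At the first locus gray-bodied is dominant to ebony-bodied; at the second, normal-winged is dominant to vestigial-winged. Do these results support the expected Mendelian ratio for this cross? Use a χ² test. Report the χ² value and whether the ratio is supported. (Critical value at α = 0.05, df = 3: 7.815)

A dihybrid testcross with independent assortment gives a 1:1:1:1 ratio.
The 1:1:1:1 ratio has 4 parts, so with N = 1381 the expected counts are:
  gray-bodied normal-winged: 1381 × 1/4 = 345.25
  gray-bodied vestigial-winged: 1381 × 1/4 = 345.25
  ebony-bodied normal-winged: 1381 × 1/4 = 345.25
  ebony-bodied vestigial-winged: 1381 × 1/4 = 345.25
χ² = Σ (O − E)² / E
  gray-bodied normal-winged: (328 − 345.25)² / 345.25 = 0.8619
  gray-bodied vestigial-winged: (380 − 345.25)² / 345.25 = 3.4976
  ebony-bodied normal-winged: (341 − 345.25)² / 345.25 = 0.0523
  ebony-bodied vestigial-winged: (332 − 345.25)² / 345.25 = 0.5085
χ² = 0.8619 + 3.4976 + 0.0523 + 0.5085 = 4.9203 ≈ 4.920
Degrees of freedom = 4 − 1 = 3; critical value at α = 0.05 is 7.815.
Since 4.920 < 7.815, we fail to reject the null hypothesis — the data are consistent with the 1:1:1:1 ratio.

4.920; consistent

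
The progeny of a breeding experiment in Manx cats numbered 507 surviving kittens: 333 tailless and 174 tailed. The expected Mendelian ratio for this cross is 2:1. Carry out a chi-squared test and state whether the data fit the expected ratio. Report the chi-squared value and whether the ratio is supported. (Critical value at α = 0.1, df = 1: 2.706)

Under the 2:1 hypothesis (Σ ratio = 3, N = 507):
  tailless: 507 × 2/3 = 338
  tailed: 507 × 1/3 = 169
χ² = Σ (O − E)² / E
  tailless: (333 − 338)² / 338 = 0.0740
  tailed: (174 − 169)² / 169 = 0.1479
χ² = 0.0740 + 0.1479 = 0.2219 ≈ 0.222
Degrees of freedom = 2 − 1 = 1; critical value at α = 0.1 is 2.706.
Since 0.222 < 2.706, we fail to reject the null hypothesis — the data are consistent with the 2:1 ratio.

0.222; consistent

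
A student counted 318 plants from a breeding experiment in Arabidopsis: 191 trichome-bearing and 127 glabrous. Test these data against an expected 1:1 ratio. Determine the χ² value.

12.881

Under the 1:1 hypothesis (Σ ratio = 2, N = 318):
  trichome-bearing: 318 × 1/2 = 159
  glabrous: 318 × 1/2 = 159
χ² = Σ (O − E)² / E
  trichome-bearing: (191 − 159)² / 159 = 6.4403
  glabrous: (127 − 159)² / 159 = 6.4403
χ² = 6.4403 + 6.4403 = 12.8806 ≈ 12.881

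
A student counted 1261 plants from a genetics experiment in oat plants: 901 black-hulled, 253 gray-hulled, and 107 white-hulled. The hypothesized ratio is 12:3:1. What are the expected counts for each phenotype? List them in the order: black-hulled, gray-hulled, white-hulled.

945.75, 236.4375, 78.8125

Under the 12:3:1 hypothesis (Σ ratio = 16, N = 1261):
  black-hulled: 1261 × 12/16 = 945.75
  gray-hulled: 1261 × 3/16 = 236.4375
  white-hulled: 1261 × 1/16 = 78.8125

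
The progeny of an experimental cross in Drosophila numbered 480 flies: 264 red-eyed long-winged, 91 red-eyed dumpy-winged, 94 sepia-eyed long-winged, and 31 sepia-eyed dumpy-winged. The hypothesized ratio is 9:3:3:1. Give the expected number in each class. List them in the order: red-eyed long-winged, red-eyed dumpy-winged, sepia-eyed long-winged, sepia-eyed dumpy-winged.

Expected counts for N = 480 under a 9:3:3:1 ratio (total parts = 16):
  red-eyed long-winged: 480 × 9/16 = 270
  red-eyed dumpy-winged: 480 × 3/16 = 90
  sepia-eyed long-winged: 480 × 3/16 = 90
  sepia-eyed dumpy-winged: 480 × 1/16 = 30

270, 90, 90, 30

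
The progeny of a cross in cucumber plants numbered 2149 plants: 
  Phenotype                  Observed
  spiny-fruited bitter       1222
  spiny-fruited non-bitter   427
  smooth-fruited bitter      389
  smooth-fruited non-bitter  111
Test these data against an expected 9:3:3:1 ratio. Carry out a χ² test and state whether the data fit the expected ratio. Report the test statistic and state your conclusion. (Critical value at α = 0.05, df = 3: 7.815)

Total ratio parts = 16. Expected numbers out of 2149:
  spiny-fruited bitter: 2149 × 9/16 = 1208.8125
  spiny-fruited non-bitter: 2149 × 3/16 = 402.9375
  smooth-fruited bitter: 2149 × 3/16 = 402.9375
  smooth-fruited non-bitter: 2149 × 1/16 = 134.3125
χ² = Σ (O − E)² / E
  spiny-fruited bitter: (1222 − 1208.8125)² / 1208.8125 = 0.1439
  spiny-fruited non-bitter: (427 − 402.9375)² / 402.9375 = 1.4370
  smooth-fruited bitter: (389 − 402.9375)² / 402.9375 = 0.4821
  smooth-fruited non-bitter: (111 − 134.3125)² / 134.3125 = 4.0463
χ² = 0.1439 + 1.4370 + 0.4821 + 4.0463 = 6.1093 ≈ 6.109
Degrees of freedom = 4 − 1 = 3; critical value at α = 0.05 is 7.815.
Since 6.109 < 7.815, we fail to reject the null hypothesis — the data are consistent with the 9:3:3:1 ratio.

6.109; consistent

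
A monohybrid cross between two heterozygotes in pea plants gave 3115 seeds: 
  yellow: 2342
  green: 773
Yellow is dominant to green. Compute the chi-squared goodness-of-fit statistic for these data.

0.057

For a monohybrid cross between heterozygotes with complete dominance, the expected phenotypic ratio is 3:1.
The 3:1 ratio has 4 parts, so with N = 3115 the expected counts are:
  yellow: 3115 × 3/4 = 2336.25
  green: 3115 × 1/4 = 778.75
χ² = Σ (O − E)² / E
  yellow: (2342 − 2336.25)² / 2336.25 = 0.0142
  green: (773 − 778.75)² / 778.75 = 0.0425
χ² = 0.0142 + 0.0425 = 0.0567 ≈ 0.057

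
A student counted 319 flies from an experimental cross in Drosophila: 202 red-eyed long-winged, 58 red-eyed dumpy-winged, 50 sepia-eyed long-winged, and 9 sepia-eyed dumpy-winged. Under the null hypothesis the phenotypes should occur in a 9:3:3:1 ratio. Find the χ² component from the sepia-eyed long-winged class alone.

1.610

Total ratio parts = 16. Expected numbers out of 319:
  red-eyed long-winged: 319 × 9/16 = 179.4375
  red-eyed dumpy-winged: 319 × 3/16 = 59.8125
  sepia-eyed long-winged: 319 × 3/16 = 59.8125
  sepia-eyed dumpy-winged: 319 × 1/16 = 19.9375
Contribution of sepia-eyed long-winged: (50 − 59.8125)² / 59.8125 = 1.6098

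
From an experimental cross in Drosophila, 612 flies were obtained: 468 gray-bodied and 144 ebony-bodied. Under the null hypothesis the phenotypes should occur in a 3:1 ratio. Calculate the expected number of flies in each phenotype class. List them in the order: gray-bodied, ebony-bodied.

Total ratio parts = 4. Expected numbers out of 612:
  gray-bodied: 612 × 3/4 = 459
  ebony-bodied: 612 × 1/4 = 153

459, 153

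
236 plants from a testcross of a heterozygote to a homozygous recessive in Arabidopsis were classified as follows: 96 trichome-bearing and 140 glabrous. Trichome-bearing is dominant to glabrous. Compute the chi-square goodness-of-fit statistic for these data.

8.203

A testcross of a heterozygote (Aa × aa) gives a 1:1 phenotypic ratio.
Expected counts for N = 236 under a 1:1 ratio (total parts = 2):
  trichome-bearing: 236 × 1/2 = 118
  glabrous: 236 × 1/2 = 118
χ² = Σ (O − E)² / E
  trichome-bearing: (96 − 118)² / 118 = 4.1017
  glabrous: (140 − 118)² / 118 = 4.1017
χ² = 4.1017 + 4.1017 = 8.2034 ≈ 8.203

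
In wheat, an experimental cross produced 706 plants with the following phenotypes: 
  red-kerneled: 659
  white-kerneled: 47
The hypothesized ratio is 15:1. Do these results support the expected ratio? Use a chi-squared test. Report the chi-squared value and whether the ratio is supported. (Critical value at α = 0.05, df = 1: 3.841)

Expected counts for N = 706 under a 15:1 ratio (total parts = 16):
  red-kerneled: 706 × 15/16 = 661.875
  white-kerneled: 706 × 1/16 = 44.125
χ² = Σ (O − E)² / E
  red-kerneled: (659 − 661.875)² / 661.875 = 0.0125
  white-kerneled: (47 − 44.125)² / 44.125 = 0.1873
χ² = 0.0125 + 0.1873 = 0.1998 ≈ 0.200
Degrees of freedom = 2 − 1 = 1; critical value at α = 0.05 is 3.841.
Since 0.200 < 3.841, we fail to reject the null hypothesis — the data are consistent with the 15:1 ratio.

0.200; consistent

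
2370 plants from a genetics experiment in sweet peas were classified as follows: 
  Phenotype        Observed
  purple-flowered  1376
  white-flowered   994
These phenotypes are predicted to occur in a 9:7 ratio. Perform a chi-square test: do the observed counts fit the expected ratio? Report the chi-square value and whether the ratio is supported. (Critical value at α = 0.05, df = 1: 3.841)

Under the 9:7 hypothesis (Σ ratio = 16, N = 2370):
  purple-flowered: 2370 × 9/16 = 1333.125
  white-flowered: 2370 × 7/16 = 1036.875
χ² = Σ (O − E)² / E
  purple-flowered: (1376 − 1333.125)² / 1333.125 = 1.3789
  white-flowered: (994 − 1036.875)² / 1036.875 = 1.7729
χ² = 1.3789 + 1.7729 = 3.1518 ≈ 3.152
Degrees of freedom = 2 − 1 = 1; critical value at α = 0.05 is 3.841.
Since 3.152 < 3.841, we fail to reject the null hypothesis — the data are consistent with the 9:7 ratio.

3.152; consistent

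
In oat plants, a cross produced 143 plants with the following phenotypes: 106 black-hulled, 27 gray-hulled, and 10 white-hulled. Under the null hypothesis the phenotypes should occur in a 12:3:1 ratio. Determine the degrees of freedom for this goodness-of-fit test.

2

A goodness-of-fit test with 3 phenotype classes has df = 3 − 1 = 2.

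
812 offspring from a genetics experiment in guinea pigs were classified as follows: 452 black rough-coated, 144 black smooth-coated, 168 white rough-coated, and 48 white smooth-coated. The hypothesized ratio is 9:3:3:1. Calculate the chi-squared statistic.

2.275

Expected counts for N = 812 under a 9:3:3:1 ratio (total parts = 16):
  black rough-coated: 812 × 9/16 = 456.75
  black smooth-coated: 812 × 3/16 = 152.25
  white rough-coated: 812 × 3/16 = 152.25
  white smooth-coated: 812 × 1/16 = 50.75
χ² = Σ (O − E)² / E
  black rough-coated: (452 − 456.75)² / 456.75 = 0.0494
  black smooth-coated: (144 − 152.25)² / 152.25 = 0.4470
  white rough-coated: (168 − 152.25)² / 152.25 = 1.6293
  white smooth-coated: (48 − 50.75)² / 50.75 = 0.1490
χ² = 0.0494 + 0.4470 + 1.6293 + 0.1490 = 2.2747 ≈ 2.275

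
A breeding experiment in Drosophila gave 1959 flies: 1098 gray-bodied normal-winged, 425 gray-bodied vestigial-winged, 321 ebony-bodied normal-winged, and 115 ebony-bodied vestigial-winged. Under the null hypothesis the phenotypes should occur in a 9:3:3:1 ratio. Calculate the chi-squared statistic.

Expected counts for N = 1959 under a 9:3:3:1 ratio (total parts = 16):
  gray-bodied normal-winged: 1959 × 9/16 = 1101.9375
  gray-bodied vestigial-winged: 1959 × 3/16 = 367.3125
  ebony-bodied normal-winged: 1959 × 3/16 = 367.3125
  ebony-bodied vestigial-winged: 1959 × 1/16 = 122.4375
χ² = Σ (O − E)² / E
  gray-bodied normal-winged: (1098 − 1101.9375)² / 1101.9375 = 0.0141
  gray-bodied vestigial-winged: (425 − 367.3125)² / 367.3125 = 9.0600
  ebony-bodied normal-winged: (321 − 367.3125)² / 367.3125 = 5.8393
  ebony-bodied vestigial-winged: (115 − 122.4375)² / 122.4375 = 0.4518
χ² = 0.0141 + 9.0600 + 5.8393 + 0.4518 = 15.3652 ≈ 15.365

15.365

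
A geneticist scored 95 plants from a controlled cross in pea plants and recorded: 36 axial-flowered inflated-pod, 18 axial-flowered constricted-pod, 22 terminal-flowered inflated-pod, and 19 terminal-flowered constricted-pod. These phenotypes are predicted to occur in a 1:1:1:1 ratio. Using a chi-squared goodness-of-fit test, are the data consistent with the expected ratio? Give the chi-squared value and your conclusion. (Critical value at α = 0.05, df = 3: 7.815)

8.789; not consistent

The 1:1:1:1 ratio has 4 parts, so with N = 95 the expected counts are:
  axial-flowered inflated-pod: 95 × 1/4 = 23.75
  axial-flowered constricted-pod: 95 × 1/4 = 23.75
  terminal-flowered inflated-pod: 95 × 1/4 = 23.75
  terminal-flowered constricted-pod: 95 × 1/4 = 23.75
χ² = Σ (O − E)² / E
  axial-flowered inflated-pod: (36 − 23.75)² / 23.75 = 6.3184
  axial-flowered constricted-pod: (18 − 23.75)² / 23.75 = 1.3921
  terminal-flowered inflated-pod: (22 − 23.75)² / 23.75 = 0.1289
  terminal-flowered constricted-pod: (19 − 23.75)² / 23.75 = 0.9500
χ² = 6.3184 + 1.3921 + 0.1289 + 0.9500 = 8.7894 ≈ 8.789
Degrees of freedom = 4 − 1 = 3; critical value at α = 0.05 is 7.815.
Since 8.789 > 7.815, we reject the null hypothesis — the data do not fit the 1:1:1:1 ratio.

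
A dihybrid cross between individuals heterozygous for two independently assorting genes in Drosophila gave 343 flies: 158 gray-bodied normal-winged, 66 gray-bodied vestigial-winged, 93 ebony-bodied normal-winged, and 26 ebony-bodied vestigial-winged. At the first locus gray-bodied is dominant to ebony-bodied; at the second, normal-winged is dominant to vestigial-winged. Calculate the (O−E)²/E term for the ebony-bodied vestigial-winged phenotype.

0.971

A dihybrid F₂ with independent assortment and complete dominance at both loci gives a 9:3:3:1 phenotypic ratio.
The 9:3:3:1 ratio has 16 parts, so with N = 343 the expected counts are:
  gray-bodied normal-winged: 343 × 9/16 = 192.9375
  gray-bodied vestigial-winged: 343 × 3/16 = 64.3125
  ebony-bodied normal-winged: 343 × 3/16 = 64.3125
  ebony-bodied vestigial-winged: 343 × 1/16 = 21.4375
Contribution of ebony-bodied vestigial-winged: (26 − 21.4375)² / 21.4375 = 0.9710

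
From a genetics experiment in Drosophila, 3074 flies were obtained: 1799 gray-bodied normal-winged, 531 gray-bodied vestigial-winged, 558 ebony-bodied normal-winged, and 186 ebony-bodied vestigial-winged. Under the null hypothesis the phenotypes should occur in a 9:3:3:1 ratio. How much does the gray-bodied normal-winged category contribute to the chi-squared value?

2.824

The 9:3:3:1 ratio has 16 parts, so with N = 3074 the expected counts are:
  gray-bodied normal-winged: 3074 × 9/16 = 1729.125
  gray-bodied vestigial-winged: 3074 × 3/16 = 576.375
  ebony-bodied normal-winged: 3074 × 3/16 = 576.375
  ebony-bodied vestigial-winged: 3074 × 1/16 = 192.125
Contribution of gray-bodied normal-winged: (1799 − 1729.125)² / 1729.125 = 2.8237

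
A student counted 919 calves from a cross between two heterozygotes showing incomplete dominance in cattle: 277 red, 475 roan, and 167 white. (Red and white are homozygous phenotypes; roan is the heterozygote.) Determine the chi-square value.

With incomplete dominance, a heterozygote × heterozygote cross gives a 1:2:1 phenotypic ratio.
Under the 1:2:1 hypothesis (Σ ratio = 4, N = 919):
  red: 919 × 1/4 = 229.75
  roan: 919 × 2/4 = 459.5
  white: 919 × 1/4 = 229.75
χ² = Σ (O − E)² / E
  red: (277 − 229.75)² / 229.75 = 9.7174
  roan: (475 − 459.5)² / 459.5 = 0.5229
  white: (167 − 229.75)² / 229.75 = 17.1385
χ² = 9.7174 + 0.5229 + 17.1385 = 27.3788 ≈ 27.379

27.379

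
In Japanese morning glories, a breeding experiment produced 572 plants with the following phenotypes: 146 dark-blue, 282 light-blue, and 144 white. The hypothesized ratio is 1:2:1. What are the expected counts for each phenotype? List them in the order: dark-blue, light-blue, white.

Under the 1:2:1 hypothesis (Σ ratio = 4, N = 572):
  dark-blue: 572 × 1/4 = 143
  light-blue: 572 × 2/4 = 286
  white: 572 × 1/4 = 143

143, 286, 143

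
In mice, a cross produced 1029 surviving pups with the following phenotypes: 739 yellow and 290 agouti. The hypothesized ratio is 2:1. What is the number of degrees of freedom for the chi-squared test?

A goodness-of-fit test with 2 phenotype classes has df = 2 − 1 = 1.

1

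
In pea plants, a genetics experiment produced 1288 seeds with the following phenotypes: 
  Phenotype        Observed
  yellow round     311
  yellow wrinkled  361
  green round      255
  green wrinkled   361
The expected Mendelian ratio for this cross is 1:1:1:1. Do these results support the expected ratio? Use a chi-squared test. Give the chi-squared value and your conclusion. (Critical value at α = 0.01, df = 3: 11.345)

Expected counts for N = 1288 under a 1:1:1:1 ratio (total parts = 4):
  yellow round: 1288 × 1/4 = 322
  yellow wrinkled: 1288 × 1/4 = 322
  green round: 1288 × 1/4 = 322
  green wrinkled: 1288 × 1/4 = 322
χ² = Σ (O − E)² / E
  yellow round: (311 − 322)² / 322 = 0.3758
  yellow wrinkled: (361 − 322)² / 322 = 4.7236
  green round: (255 − 322)² / 322 = 13.9410
  green wrinkled: (361 − 322)² / 322 = 4.7236
χ² = 0.3758 + 4.7236 + 13.9410 + 4.7236 = 23.764
Degrees of freedom = 4 − 1 = 3; critical value at α = 0.01 is 11.345.
Since 23.764 > 11.345, we reject the null hypothesis — the data do not fit the 1:1:1:1 ratio.

23.764; not consistent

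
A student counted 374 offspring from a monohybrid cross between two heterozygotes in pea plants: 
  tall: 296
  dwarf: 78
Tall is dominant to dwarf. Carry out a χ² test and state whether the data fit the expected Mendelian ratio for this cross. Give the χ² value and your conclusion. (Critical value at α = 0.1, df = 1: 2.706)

For a monohybrid cross between heterozygotes with complete dominance, the expected phenotypic ratio is 3:1.
The 3:1 ratio has 4 parts, so with N = 374 the expected counts are:
  tall: 374 × 3/4 = 280.5
  dwarf: 374 × 1/4 = 93.5
χ² = Σ (O − E)² / E
  tall: (296 − 280.5)² / 280.5 = 0.8565
  dwarf: (78 − 93.5)² / 93.5 = 2.5695
χ² = 0.8565 + 2.5695 = 3.426
Degrees of freedom = 2 − 1 = 1; critical value at α = 0.1 is 2.706.
Since 3.426 > 2.706, we reject the null hypothesis — the data do not fit the 3:1 ratio.

3.426; not consistent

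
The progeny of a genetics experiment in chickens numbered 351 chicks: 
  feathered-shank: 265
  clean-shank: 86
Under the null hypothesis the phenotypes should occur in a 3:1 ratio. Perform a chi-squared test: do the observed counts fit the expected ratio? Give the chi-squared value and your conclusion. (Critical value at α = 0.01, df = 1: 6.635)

0.047; consistent

Expected counts for N = 351 under a 3:1 ratio (total parts = 4):
  feathered-shank: 351 × 3/4 = 263.25
  clean-shank: 351 × 1/4 = 87.75
χ² = Σ (O − E)² / E
  feathered-shank: (265 − 263.25)² / 263.25 = 0.0116
  clean-shank: (86 − 87.75)² / 87.75 = 0.0349
χ² = 0.0116 + 0.0349 = 0.0465 ≈ 0.047
Degrees of freedom = 2 − 1 = 1; critical value at α = 0.01 is 6.635.
Since 0.047 < 6.635, we fail to reject the null hypothesis — the data are consistent with the 3:1 ratio.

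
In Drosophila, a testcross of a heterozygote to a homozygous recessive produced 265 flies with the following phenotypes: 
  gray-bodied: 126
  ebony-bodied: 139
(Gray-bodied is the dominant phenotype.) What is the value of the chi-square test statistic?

0.638

A testcross of a heterozygote (Aa × aa) gives a 1:1 phenotypic ratio.
Expected counts for N = 265 under a 1:1 ratio (total parts = 2):
  gray-bodied: 265 × 1/2 = 132.5
  ebony-bodied: 265 × 1/2 = 132.5
χ² = Σ (O − E)² / E
  gray-bodied: (126 − 132.5)² / 132.5 = 0.3189
  ebony-bodied: (139 − 132.5)² / 132.5 = 0.3189
χ² = 0.3189 + 0.3189 = 0.6378 ≈ 0.638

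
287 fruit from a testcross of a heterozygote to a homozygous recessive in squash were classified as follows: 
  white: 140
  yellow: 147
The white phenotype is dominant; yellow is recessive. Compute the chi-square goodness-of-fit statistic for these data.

A testcross of a heterozygote (Aa × aa) gives a 1:1 phenotypic ratio.
Expected counts for N = 287 under a 1:1 ratio (total parts = 2):
  white: 287 × 1/2 = 143.5
  yellow: 287 × 1/2 = 143.5
χ² = Σ (O − E)² / E
  white: (140 − 143.5)² / 143.5 = 0.0854
  yellow: (147 − 143.5)² / 143.5 = 0.0854
χ² = 0.0854 + 0.0854 = 0.1708 ≈ 0.171

0.171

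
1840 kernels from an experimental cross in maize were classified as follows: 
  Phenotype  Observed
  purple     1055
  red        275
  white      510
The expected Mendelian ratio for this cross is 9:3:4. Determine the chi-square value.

20.024

Expected counts for N = 1840 under a 9:3:4 ratio (total parts = 16):
  purple: 1840 × 9/16 = 1035
  red: 1840 × 3/16 = 345
  white: 1840 × 4/16 = 460
χ² = Σ (O − E)² / E
  purple: (1055 − 1035)² / 1035 = 0.3865
  red: (275 − 345)² / 345 = 14.2029
  white: (510 − 460)² / 460 = 5.4348
χ² = 0.3865 + 14.2029 + 5.4348 = 20.0242 ≈ 20.024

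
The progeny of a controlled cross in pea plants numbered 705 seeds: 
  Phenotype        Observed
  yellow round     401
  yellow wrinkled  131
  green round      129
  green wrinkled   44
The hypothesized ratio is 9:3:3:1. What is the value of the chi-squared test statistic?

0.137

Total ratio parts = 16. Expected numbers out of 705:
  yellow round: 705 × 9/16 = 396.5625
  yellow wrinkled: 705 × 3/16 = 132.1875
  green round: 705 × 3/16 = 132.1875
  green wrinkled: 705 × 1/16 = 44.0625
χ² = Σ (O − E)² / E
  yellow round: (401 − 396.5625)² / 396.5625 = 0.0497
  yellow wrinkled: (131 − 132.1875)² / 132.1875 = 0.0107
  green round: (129 − 132.1875)² / 132.1875 = 0.0769
  green wrinkled: (44 − 44.0625)² / 44.0625 = 0.0001
χ² = 0.0497 + 0.0107 + 0.0769 + 0.0001 = 0.1374 ≈ 0.137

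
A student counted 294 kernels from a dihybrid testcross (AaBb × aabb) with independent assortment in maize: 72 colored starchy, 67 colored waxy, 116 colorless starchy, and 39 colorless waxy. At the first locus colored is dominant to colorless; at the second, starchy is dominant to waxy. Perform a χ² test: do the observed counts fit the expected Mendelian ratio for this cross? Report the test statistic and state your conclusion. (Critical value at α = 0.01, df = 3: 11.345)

41.374; not consistent

A dihybrid testcross with independent assortment gives a 1:1:1:1 ratio.
The 1:1:1:1 ratio has 4 parts, so with N = 294 the expected counts are:
  colored starchy: 294 × 1/4 = 73.5
  colored waxy: 294 × 1/4 = 73.5
  colorless starchy: 294 × 1/4 = 73.5
  colorless waxy: 294 × 1/4 = 73.5
χ² = Σ (O − E)² / E
  colored starchy: (72 − 73.5)² / 73.5 = 0.0306
  colored waxy: (67 − 73.5)² / 73.5 = 0.5748
  colorless starchy: (116 − 73.5)² / 73.5 = 24.5748
  colorless waxy: (39 − 73.5)² / 73.5 = 16.1939
χ² = 0.0306 + 0.5748 + 24.5748 + 16.1939 = 41.3741 ≈ 41.374
Degrees of freedom = 4 − 1 = 3; critical value at α = 0.01 is 11.345.
Since 41.374 > 11.345, we reject the null hypothesis — the data do not fit the 1:1:1:1 ratio.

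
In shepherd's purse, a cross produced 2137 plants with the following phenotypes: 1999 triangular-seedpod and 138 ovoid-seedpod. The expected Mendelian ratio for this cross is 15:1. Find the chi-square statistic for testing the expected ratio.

0.157

Expected counts for N = 2137 under a 15:1 ratio (total parts = 16):
  triangular-seedpod: 2137 × 15/16 = 2003.4375
  ovoid-seedpod: 2137 × 1/16 = 133.5625
χ² = Σ (O − E)² / E
  triangular-seedpod: (1999 − 2003.4375)² / 2003.4375 = 0.0098
  ovoid-seedpod: (138 − 133.5625)² / 133.5625 = 0.1474
χ² = 0.0098 + 0.1474 = 0.1572 ≈ 0.157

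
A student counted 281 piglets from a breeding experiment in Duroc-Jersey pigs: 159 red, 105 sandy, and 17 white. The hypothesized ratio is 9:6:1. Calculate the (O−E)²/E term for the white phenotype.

The 9:6:1 ratio has 16 parts, so with N = 281 the expected counts are:
  red: 281 × 9/16 = 158.0625
  sandy: 281 × 6/16 = 105.375
  white: 281 × 1/16 = 17.5625
Contribution of white: (17 − 17.5625)² / 17.5625 = 0.0180

0.018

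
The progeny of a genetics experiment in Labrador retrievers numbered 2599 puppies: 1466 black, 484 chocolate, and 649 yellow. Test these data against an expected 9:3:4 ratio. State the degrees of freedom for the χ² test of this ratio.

2

A goodness-of-fit test with 3 phenotype classes has df = 3 − 1 = 2.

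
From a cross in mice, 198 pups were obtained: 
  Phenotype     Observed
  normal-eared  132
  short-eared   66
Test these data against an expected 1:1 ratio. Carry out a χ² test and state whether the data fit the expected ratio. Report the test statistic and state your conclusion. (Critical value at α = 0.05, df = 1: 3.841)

22.000; not consistent

Expected counts for N = 198 under a 1:1 ratio (total parts = 2):
  normal-eared: 198 × 1/2 = 99
  short-eared: 198 × 1/2 = 99
χ² = Σ (O − E)² / E
  normal-eared: (132 − 99)² / 99 = 11.0000
  short-eared: (66 − 99)² / 99 = 11.0000
χ² = 11.0000 + 11.0000 = 22.000
Degrees of freedom = 2 − 1 = 1; critical value at α = 0.05 is 3.841.
Since 22.000 > 3.841, we reject the null hypothesis — the data do not fit the 1:1 ratio.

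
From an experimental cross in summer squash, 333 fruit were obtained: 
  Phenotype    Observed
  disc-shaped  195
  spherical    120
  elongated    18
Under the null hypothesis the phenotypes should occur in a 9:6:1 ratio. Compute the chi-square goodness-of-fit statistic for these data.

Expected counts for N = 333 under a 9:6:1 ratio (total parts = 16):
  disc-shaped: 333 × 9/16 = 187.3125
  spherical: 333 × 6/16 = 124.875
  elongated: 333 × 1/16 = 20.8125
χ² = Σ (O − E)² / E
  disc-shaped: (195 − 187.3125)² / 187.3125 = 0.3155
  spherical: (120 − 124.875)² / 124.875 = 0.1903
  elongated: (18 − 20.8125)² / 20.8125 = 0.3801
χ² = 0.3155 + 0.1903 + 0.3801 = 0.8859 ≈ 0.886

0.886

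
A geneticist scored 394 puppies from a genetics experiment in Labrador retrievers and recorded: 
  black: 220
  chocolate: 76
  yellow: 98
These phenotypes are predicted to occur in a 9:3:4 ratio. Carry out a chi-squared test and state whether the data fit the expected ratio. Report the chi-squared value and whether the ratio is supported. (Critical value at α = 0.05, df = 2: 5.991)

Under the 9:3:4 hypothesis (Σ ratio = 16, N = 394):
  black: 394 × 9/16 = 221.625
  chocolate: 394 × 3/16 = 73.875
  yellow: 394 × 4/16 = 98.5
χ² = Σ (O − E)² / E
  black: (220 − 221.625)² / 221.625 = 0.0119
  chocolate: (76 − 73.875)² / 73.875 = 0.0611
  yellow: (98 − 98.5)² / 98.5 = 0.0025
χ² = 0.0119 + 0.0611 + 0.0025 = 0.0755 ≈ 0.076
Degrees of freedom = 3 − 1 = 2; critical value at α = 0.05 is 5.991.
Since 0.076 < 5.991, we fail to reject the null hypothesis — the data are consistent with the 9:3:4 ratio.

0.076; consistent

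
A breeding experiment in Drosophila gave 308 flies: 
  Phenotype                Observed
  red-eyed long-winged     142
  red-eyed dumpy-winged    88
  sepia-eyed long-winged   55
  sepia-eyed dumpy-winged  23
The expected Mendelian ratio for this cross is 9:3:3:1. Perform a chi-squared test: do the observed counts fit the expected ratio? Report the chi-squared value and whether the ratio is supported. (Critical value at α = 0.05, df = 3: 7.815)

22.343; not consistent

The 9:3:3:1 ratio has 16 parts, so with N = 308 the expected counts are:
  red-eyed long-winged: 308 × 9/16 = 173.25
  red-eyed dumpy-winged: 308 × 3/16 = 57.75
  sepia-eyed long-winged: 308 × 3/16 = 57.75
  sepia-eyed dumpy-winged: 308 × 1/16 = 19.25
χ² = Σ (O − E)² / E
  red-eyed long-winged: (142 − 173.25)² / 173.25 = 5.6367
  red-eyed dumpy-winged: (88 − 57.75)² / 57.75 = 15.8452
  sepia-eyed long-winged: (55 − 57.75)² / 57.75 = 0.1310
  sepia-eyed dumpy-winged: (23 − 19.25)² / 19.25 = 0.7305
χ² = 5.6367 + 15.8452 + 0.1310 + 0.7305 = 22.3434 ≈ 22.343
Degrees of freedom = 4 − 1 = 3; critical value at α = 0.05 is 7.815.
Since 22.343 > 7.815, we reject the null hypothesis — the data do not fit the 9:3:3:1 ratio.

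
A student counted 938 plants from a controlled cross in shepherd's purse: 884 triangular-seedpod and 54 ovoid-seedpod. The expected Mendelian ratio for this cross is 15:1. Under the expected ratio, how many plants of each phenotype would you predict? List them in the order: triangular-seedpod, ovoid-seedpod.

Under the 15:1 hypothesis (Σ ratio = 16, N = 938):
  triangular-seedpod: 938 × 15/16 = 879.375
  ovoid-seedpod: 938 × 1/16 = 58.625

879.375, 58.625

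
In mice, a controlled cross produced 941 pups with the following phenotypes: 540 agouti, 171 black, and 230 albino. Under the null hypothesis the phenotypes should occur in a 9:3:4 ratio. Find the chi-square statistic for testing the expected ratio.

Total ratio parts = 16. Expected numbers out of 941:
  agouti: 941 × 9/16 = 529.3125
  black: 941 × 3/16 = 176.4375
  albino: 941 × 4/16 = 235.25
χ² = Σ (O − E)² / E
  agouti: (540 − 529.3125)² / 529.3125 = 0.2158
  black: (171 − 176.4375)² / 176.4375 = 0.1676
  albino: (230 − 235.25)² / 235.25 = 0.1172
χ² = 0.2158 + 0.1676 + 0.1172 = 0.5006 ≈ 0.501

0.501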